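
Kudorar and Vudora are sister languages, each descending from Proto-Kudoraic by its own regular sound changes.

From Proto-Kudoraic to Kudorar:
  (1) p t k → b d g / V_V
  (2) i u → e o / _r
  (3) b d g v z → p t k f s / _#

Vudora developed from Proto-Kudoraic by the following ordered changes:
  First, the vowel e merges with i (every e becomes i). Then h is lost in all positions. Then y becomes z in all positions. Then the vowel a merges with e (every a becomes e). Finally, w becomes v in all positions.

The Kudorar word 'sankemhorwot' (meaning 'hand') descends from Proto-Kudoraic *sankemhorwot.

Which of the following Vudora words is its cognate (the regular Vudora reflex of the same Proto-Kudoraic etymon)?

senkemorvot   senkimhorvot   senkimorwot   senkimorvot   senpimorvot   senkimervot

Vudora: *sankemhorwot
  sankemhorwot → sankimhorwot   [vowel merger]
  sankimhorwot → sankimorwot   [h-loss]
  sankimorwot (rule 3 does not apply)
  sankimorwot → senkimorwot   [vowel merger]
  senkimorwot → senkimorvot   [unconditioned shift]
  giving Vudora senkimorvot.
The other candidates each miss or misapply at least one Vudora change.

senkimorvot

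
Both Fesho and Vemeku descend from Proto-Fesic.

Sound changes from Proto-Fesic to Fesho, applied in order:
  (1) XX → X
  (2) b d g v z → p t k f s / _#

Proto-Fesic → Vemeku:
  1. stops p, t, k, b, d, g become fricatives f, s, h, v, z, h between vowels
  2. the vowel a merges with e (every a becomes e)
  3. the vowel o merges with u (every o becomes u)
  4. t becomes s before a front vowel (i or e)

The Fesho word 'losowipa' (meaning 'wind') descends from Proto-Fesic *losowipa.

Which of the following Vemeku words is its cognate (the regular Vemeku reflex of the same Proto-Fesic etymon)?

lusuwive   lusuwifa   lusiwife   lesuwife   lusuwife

lusuwife

Vemeku: start from *losowipa.
  rule 1 (intervocalic lenition): losowipa → losowifa
  rule 2 (vowel merger): losowifa → losowife
  rule 3 (vowel merger): losowife → lusuwife
  rule 4: no change — lusuwife
  ⇒ Vemeku lusuwife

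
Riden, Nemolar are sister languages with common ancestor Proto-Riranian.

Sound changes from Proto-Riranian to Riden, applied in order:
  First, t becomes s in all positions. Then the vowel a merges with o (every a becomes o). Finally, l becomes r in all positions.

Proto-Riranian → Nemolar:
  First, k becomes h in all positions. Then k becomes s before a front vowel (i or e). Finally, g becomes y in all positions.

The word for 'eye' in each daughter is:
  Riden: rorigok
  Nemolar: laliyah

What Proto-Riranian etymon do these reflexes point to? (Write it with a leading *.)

Position 1: Riden has r, Nemolar has l. Nemolar preserves l here (none of its changes turn any other segment into l), so the proto-segment is *l.
Position 7: Riden has k, Nemolar has h. Riden preserves k here (none of its changes turn any other segment into k), so the proto-segment is *k.
Position 3: Riden has r, Nemolar has l. Nemolar preserves l here (none of its changes turn any other segment into l), so the proto-segment is *l.
Continuing position by position gives *laligak; check it forward:
Riden: *laligak > loligok > rorigok  (by vowel merger, unconditioned shift)
Nemolar: start from *laligak.
  rule 1 (unconditioned shift): laligak → laligah
  rule 2: no change — laligah
  rule 3 (unconditioned shift): laligah → laliyah
  ⇒ Nemolar laliyah
Only *laligak yields all of Riden rorigok, Nemolar laliyah.

*laligak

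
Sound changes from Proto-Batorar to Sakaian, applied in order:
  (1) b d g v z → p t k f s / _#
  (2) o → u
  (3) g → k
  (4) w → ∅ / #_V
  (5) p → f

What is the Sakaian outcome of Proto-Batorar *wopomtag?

Sakaian: *wopomtag
  wopomtag → wopomtak   [final devoicing]
  wopomtak → wupumtak   [vowel merger]
  wupumtak (rule 3 does not apply)
  wupumtak → upumtak   [glide loss]
  upumtak → ufumtak   [unconditioned shift]
  giving Sakaian ufumtak.

ufumtak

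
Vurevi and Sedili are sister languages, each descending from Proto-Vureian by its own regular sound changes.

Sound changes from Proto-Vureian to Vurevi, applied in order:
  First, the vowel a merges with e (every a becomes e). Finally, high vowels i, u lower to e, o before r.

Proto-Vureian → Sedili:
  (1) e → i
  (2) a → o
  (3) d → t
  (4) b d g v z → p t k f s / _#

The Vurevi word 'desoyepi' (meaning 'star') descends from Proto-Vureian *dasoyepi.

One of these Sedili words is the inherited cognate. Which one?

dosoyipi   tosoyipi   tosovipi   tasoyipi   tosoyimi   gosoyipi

tosoyipi

Sedili: *dasoyepi
  dasoyepi → dasoyipi   [vowel merger]
  dasoyipi → dosoyipi   [vowel merger]
  dosoyipi → tosoyipi   [unconditioned shift]
  tosoyipi (rule 4 does not apply)
  giving Sedili tosoyipi.
The other candidates each miss or misapply at least one Sedili change.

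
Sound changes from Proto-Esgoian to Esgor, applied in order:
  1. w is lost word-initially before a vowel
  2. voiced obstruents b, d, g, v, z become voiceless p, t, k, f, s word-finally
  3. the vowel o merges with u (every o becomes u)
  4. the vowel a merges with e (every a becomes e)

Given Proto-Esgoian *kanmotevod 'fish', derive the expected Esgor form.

Esgor: *kanmotevod > kanmotevot > kanmutevut > kenmutevut  (by final devoicing, vowel merger, vowel merger)

kenmutevut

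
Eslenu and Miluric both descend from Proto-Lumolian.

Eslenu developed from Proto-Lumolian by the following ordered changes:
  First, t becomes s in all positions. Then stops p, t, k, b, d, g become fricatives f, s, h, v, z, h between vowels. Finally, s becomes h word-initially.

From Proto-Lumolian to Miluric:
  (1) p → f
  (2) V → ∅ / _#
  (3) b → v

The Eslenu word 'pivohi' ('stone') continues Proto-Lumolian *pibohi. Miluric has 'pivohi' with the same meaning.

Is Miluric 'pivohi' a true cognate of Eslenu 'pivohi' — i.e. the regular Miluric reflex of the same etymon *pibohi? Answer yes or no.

Derive the expected Miluric reflex of *pibohi:
Miluric: start from *pibohi.
  rule 1 (unconditioned shift): pibohi → fibohi
  rule 2 (apocope): fibohi → fiboh
  rule 3 (unconditioned shift): fiboh → fivoh
  ⇒ Miluric fivoh
The regular Miluric reflex would be 'fivoh', but the attested form is 'pivohi'. The correspondence is irregular, so they are not cognates (the Miluric form has a different source).

no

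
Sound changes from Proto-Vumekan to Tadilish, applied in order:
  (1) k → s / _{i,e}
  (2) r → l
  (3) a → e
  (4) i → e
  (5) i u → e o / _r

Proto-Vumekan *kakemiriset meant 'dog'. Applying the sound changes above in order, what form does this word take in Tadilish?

kesemeleset

Tadilish: start from *kakemiriset.
  rule 1 (palatalisation): kakemiriset → kasemiriset
  rule 2 (unconditioned shift): kasemiriset → kasemiliset
  rule 3 (vowel merger): kasemiliset → kesemiliset
  rule 4 (vowel merger): kesemiliset → kesemeleset
  rule 5: no change — kesemeleset
  ⇒ Tadilish kesemeleset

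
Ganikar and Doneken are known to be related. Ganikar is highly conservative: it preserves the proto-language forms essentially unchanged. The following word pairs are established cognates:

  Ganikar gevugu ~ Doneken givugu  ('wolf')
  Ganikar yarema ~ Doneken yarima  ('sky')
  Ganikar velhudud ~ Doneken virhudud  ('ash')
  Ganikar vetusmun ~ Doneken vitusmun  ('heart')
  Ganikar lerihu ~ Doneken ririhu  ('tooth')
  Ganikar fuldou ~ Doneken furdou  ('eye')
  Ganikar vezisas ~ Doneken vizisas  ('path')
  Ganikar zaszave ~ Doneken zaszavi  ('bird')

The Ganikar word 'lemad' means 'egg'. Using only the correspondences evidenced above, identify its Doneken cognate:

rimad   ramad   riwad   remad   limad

rimad

lerihu ~ ririhu — Ganikar l corresponds to Doneken r word-initially before a front vowel.
yarema ~ yarima — Ganikar e corresponds to Doneken i after a consonant, before a nasal.
Applying these to Ganikar 'lemad':
  lemad → remad   (l→r word-initially before a front vowel)
  remad → rimad   (e→i after a consonant, before a nasal)
So the Doneken cognate is 'rimad'.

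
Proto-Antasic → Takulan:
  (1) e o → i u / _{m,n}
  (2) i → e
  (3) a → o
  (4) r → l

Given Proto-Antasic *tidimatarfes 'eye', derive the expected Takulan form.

Takulan: start from *tidimatarfes.
  rule 1: no change — tidimatarfes
  rule 2 (vowel merger): tidimatarfes → tedematarfes
  rule 3 (vowel merger): tedematarfes → tedemotorfes
  rule 4 (unconditioned shift): tedemotorfes → tedemotolfes
  ⇒ Takulan tedemotolfes

tedemotolfes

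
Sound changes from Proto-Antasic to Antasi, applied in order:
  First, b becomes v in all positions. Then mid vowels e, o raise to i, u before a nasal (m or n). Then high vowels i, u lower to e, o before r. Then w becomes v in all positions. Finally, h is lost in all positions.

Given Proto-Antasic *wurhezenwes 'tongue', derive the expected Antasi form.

Antasi: *wurhezenwes > wurhezinwes > worhezinwes > vorhezinves > vorezinves  (by pre-nasal raising, pre-rhotic lowering, unconditioned shift, h-loss)

vorezinves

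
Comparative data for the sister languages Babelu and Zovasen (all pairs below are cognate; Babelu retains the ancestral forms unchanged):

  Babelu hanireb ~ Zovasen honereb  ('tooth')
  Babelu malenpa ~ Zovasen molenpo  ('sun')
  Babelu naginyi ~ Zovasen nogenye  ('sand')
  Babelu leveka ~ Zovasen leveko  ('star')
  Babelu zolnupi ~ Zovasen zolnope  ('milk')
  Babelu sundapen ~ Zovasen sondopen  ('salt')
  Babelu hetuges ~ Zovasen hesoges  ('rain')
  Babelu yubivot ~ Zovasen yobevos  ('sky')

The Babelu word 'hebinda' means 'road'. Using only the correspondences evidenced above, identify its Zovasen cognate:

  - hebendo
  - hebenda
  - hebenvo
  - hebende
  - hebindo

naginyi ~ nogenye — Babelu i corresponds to Zovasen e after a consonant, before a nasal.
malenpa ~ molenpo, leveka ~ leveko — Babelu a corresponds to Zovasen o word-finally.
Applying these to Babelu 'hebinda':
  hebinda → hebenda   (i→e after a consonant, before a nasal)
  hebenda → hebendo   (a→o word-finally)
So the Zovasen cognate is 'hebendo'.

hebendo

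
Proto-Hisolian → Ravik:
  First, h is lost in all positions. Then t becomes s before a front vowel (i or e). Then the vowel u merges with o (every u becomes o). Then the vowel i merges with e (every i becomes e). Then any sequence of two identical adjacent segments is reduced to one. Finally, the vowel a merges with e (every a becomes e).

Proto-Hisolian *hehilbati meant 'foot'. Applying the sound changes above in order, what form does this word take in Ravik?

Ravik: start from *hehilbati.
  rule 1 (h-loss): hehilbati → eilbati
  rule 2 (palatalisation): eilbati → eilbasi
  rule 3: no change — eilbasi
  rule 4 (vowel merger): eilbasi → eelbase
  rule 5 (degemination): eelbase → elbase
  rule 6 (vowel merger): elbase → elbese
  ⇒ Ravik elbese

elbese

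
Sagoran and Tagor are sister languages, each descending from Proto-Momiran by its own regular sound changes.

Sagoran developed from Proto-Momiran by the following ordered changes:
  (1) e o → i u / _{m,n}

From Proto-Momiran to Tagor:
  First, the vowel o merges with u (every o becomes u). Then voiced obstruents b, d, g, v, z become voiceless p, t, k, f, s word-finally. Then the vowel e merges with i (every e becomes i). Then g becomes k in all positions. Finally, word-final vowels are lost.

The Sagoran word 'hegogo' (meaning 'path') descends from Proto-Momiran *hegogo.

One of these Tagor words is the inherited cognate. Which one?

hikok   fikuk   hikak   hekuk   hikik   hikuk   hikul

Tagor: *hegogo > hegugu > higugu > hikuku > hikuk  (by vowel merger, vowel merger, unconditioned shift, apocope)

hikuk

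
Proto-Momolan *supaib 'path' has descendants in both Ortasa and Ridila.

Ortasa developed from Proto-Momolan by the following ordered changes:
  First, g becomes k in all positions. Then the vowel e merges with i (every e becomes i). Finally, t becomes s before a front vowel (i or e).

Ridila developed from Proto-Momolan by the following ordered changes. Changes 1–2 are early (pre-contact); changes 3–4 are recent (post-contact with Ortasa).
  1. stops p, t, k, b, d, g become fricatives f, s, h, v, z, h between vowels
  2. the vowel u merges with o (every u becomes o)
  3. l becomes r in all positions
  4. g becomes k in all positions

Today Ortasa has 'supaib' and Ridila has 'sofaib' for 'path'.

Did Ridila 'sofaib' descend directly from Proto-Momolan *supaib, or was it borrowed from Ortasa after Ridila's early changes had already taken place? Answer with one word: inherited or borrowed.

inherited

If inherited, *supaib would pass through all of Ridila's changes:
Ridila: start from *supaib.
  rule 1 (intervocalic lenition): supaib → sufaib
  rule 2 (vowel merger): sufaib → sofaib
  rule 3: no change — sofaib
  rule 4: no change — sofaib
  ⇒ Ridila sofaib
If borrowed from Ortasa 'supaib' after the early changes, it would undergo only the recent ones:
  rule 3 (unconditioned shift): no change (supaib)
  rule 4 (unconditioned shift): no change (supaib)
  ⇒ as a loan: supaib
Ridila 'sofaib' matches the inherited outcome exactly, so it is an inherited cognate, not a loan.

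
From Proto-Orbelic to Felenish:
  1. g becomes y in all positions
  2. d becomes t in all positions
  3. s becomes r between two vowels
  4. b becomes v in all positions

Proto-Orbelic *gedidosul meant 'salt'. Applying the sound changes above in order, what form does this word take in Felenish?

Felenish: start from *gedidosul.
  rule 1 (unconditioned shift): gedidosul → yedidosul
  rule 2 (unconditioned shift): yedidosul → yetitosul
  rule 3 (rhotacism): yetitosul → yetitorul
  rule 4: no change — yetitorul
  ⇒ Felenish yetitorul

yetitorul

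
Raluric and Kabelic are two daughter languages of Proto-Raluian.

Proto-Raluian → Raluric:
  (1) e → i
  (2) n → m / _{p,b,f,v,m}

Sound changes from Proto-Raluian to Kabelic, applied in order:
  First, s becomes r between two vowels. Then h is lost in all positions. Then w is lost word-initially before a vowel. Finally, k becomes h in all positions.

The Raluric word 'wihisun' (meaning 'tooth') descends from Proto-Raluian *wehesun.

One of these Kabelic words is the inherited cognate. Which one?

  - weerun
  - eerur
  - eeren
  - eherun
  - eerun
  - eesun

Kabelic: *wehesun > weherun > weerun > eerun  (by rhotacism, h-loss, glide loss)
Among the options, 'eerun' alone shows every Kabelic change applied in order.

eerun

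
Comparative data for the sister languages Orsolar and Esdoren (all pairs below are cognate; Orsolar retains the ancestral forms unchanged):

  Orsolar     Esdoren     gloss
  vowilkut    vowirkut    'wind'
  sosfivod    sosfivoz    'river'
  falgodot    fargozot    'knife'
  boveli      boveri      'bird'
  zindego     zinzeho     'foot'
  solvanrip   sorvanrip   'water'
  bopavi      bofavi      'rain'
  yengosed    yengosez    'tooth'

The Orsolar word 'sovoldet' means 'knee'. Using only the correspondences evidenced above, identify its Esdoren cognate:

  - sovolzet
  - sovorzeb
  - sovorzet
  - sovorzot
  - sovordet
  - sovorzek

sovorzet

vowilkut ~ vowirkut, falgodot ~ fargozot — Orsolar l corresponds to Esdoren r after a vowel, before a consonant other than r, m, n, p, b, f, v.
zindego ~ zinzeho — Orsolar d corresponds to Esdoren z after a consonant, before a front vowel.
Applying these to Orsolar 'sovoldet':
  sovoldet → sovordet   (l→r after a vowel, before a consonant other than r, m, n, p, b, f, v)
  sovordet → sovorzet   (d→z after a consonant, before a front vowel)
So the Esdoren cognate is 'sovorzet'.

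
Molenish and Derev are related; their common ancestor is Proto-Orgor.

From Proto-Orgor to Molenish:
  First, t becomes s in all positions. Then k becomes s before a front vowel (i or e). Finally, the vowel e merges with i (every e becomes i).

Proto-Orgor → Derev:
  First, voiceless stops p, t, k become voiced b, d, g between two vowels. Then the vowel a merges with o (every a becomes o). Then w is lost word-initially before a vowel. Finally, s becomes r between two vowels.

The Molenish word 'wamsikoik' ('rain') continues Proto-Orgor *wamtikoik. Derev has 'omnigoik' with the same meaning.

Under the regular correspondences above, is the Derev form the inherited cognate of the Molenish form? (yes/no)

Derive the expected Derev reflex of *wamtikoik:
Derev: *wamtikoik
  wamtikoik → wamtigoik   [intervocalic voicing]
  wamtigoik → womtigoik   [vowel merger]
  womtigoik → omtigoik   [glide loss]
  omtigoik (rule 4 does not apply)
  giving Derev omtigoik.
The regular Derev reflex would be 'omtigoik', but the attested form is 'omnigoik'. The correspondence is irregular, so they are not cognates (the Derev form has a different source).

no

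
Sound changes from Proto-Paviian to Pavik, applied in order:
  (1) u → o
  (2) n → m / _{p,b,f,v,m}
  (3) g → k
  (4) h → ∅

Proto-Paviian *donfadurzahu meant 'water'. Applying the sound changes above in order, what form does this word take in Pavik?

Pavik: start from *donfadurzahu.
  rule 1 (vowel merger): donfadurzahu → donfadorzaho
  rule 2 (nasal place assimilation): donfadorzaho → domfadorzaho
  rule 3: no change — domfadorzaho
  rule 4 (h-loss): domfadorzaho → domfadorzao
  ⇒ Pavik domfadorzao

domfadorzao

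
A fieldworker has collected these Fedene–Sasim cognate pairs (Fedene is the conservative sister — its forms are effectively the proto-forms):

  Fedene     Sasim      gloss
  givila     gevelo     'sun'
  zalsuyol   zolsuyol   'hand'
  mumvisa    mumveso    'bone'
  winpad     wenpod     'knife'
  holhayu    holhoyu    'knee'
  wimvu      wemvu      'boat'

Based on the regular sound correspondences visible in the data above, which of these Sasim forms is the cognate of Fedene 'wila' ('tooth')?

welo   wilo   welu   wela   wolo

welo

givila ~ gevelo, mumvisa ~ mumveso — Fedene i corresponds to Sasim e after a consonant, before a consonant other than r, m, n, p, b, f, v.
givila ~ gevelo, mumvisa ~ mumveso — Fedene a corresponds to Sasim o word-finally.
Applying these to Fedene 'wila':
  wila → wela   (i→e after a consonant, before a consonant other than r, m, n, p, b, f, v)
  wela → welo   (a→o word-finally)
So the Sasim cognate is 'welo'.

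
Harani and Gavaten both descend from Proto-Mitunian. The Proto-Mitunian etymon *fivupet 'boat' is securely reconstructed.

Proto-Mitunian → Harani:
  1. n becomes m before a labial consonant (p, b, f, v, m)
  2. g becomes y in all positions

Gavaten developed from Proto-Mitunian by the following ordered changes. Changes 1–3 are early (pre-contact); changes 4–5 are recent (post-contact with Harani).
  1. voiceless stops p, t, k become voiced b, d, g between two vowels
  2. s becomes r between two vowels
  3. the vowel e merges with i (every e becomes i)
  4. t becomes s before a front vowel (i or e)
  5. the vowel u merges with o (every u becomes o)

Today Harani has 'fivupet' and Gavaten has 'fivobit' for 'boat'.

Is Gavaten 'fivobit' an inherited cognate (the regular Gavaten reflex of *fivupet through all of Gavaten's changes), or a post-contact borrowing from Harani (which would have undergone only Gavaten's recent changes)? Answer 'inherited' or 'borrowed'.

inherited

If inherited, *fivupet would pass through all of Gavaten's changes:
Gavaten: *fivupet
  fivupet → fivubet   [intervocalic voicing]
  fivubet (rule 2 does not apply)
  fivubet → fivubit   [vowel merger]
  fivubit (rule 4 does not apply)
  fivubit → fivobit   [vowel merger]
  giving Gavaten fivobit.
If borrowed from Harani 'fivupet' after the early changes, it would undergo only the recent ones:
  rule 4 (palatalisation): no change (fivupet)
  rule 5 (vowel merger): fivupet → fivopet
  ⇒ as a loan: fivopet
Gavaten 'fivobit' matches the inherited outcome exactly, so it is an inherited cognate, not a loan.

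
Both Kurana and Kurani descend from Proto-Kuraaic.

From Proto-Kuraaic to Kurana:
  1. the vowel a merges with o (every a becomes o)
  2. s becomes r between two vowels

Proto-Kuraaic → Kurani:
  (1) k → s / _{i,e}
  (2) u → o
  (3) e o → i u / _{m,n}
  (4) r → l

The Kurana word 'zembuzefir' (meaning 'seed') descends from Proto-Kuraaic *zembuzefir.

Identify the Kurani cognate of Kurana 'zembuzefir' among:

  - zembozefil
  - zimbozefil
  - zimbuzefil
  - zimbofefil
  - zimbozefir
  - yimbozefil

zimbozefil

Kurani: *zembuzefir
  zembuzefir (rule 1 does not apply)
  zembuzefir → zembozefir   [vowel merger]
  zembozefir → zimbozefir   [pre-nasal raising]
  zimbozefir → zimbozefil   [unconditioned shift]
  giving Kurani zimbozefil.
Only 'zimbozefil' matches the regular Kurani development of *zembuzefir.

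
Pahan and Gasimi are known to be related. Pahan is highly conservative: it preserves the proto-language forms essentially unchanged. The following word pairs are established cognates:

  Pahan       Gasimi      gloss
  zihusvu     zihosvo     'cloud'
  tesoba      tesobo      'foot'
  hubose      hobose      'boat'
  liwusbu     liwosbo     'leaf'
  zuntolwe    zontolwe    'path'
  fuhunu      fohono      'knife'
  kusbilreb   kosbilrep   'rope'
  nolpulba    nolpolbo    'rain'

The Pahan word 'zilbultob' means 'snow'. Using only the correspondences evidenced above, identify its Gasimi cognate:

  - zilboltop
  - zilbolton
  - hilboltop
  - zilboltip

zilboltop

zihusvu ~ zihosvo, liwusbu ~ liwosbo — Pahan u corresponds to Gasimi o after a consonant, before a consonant other than r, m, n, p, b, f, v.
kusbilreb ~ kosbilrep — Pahan b corresponds to Gasimi p word-finally.
Applying these to Pahan 'zilbultob':
  zilbultob → zilboltob   (u→o after a consonant, before a consonant other than r, m, n, p, b, f, v)
  zilboltob → zilboltop   (b→p word-finally)
So the Gasimi cognate is 'zilboltop'.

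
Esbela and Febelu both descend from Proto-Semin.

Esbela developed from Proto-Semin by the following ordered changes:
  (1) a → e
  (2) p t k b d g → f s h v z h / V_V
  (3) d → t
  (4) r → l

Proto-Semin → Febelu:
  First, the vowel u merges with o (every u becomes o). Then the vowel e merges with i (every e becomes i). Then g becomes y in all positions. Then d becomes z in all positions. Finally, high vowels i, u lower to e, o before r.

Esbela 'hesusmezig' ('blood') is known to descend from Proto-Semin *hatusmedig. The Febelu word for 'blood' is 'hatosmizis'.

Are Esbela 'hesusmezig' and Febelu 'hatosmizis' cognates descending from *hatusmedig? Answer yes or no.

Derive the expected Febelu reflex of *hatusmedig:
Febelu: start from *hatusmedig.
  rule 1 (vowel merger): hatusmedig → hatosmedig
  rule 2 (vowel merger): hatosmedig → hatosmidig
  rule 3 (unconditioned shift): hatosmidig → hatosmidiy
  rule 4 (unconditioned shift): hatosmidiy → hatosmiziy
  rule 5: no change — hatosmiziy
  ⇒ Febelu hatosmiziy
The regular Febelu reflex would be 'hatosmiziy', but the attested form is 'hatosmizis'. The correspondence is irregular, so they are not cognates (the Febelu form has a different source).

no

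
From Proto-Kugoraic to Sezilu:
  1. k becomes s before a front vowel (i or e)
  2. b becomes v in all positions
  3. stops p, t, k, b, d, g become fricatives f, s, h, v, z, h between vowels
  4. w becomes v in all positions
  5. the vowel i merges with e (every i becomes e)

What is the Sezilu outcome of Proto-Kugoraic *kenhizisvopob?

Sezilu: *kenhizisvopob
  kenhizisvopob → senhizisvopob   [palatalisation]
  senhizisvopob → senhizisvopov   [unconditioned shift]
  senhizisvopov → senhizisvofov   [intervocalic lenition]
  senhizisvofov (rule 4 does not apply)
  senhizisvofov → senhezesvofov   [vowel merger]
  giving Sezilu senhezesvofov.

senhezesvofov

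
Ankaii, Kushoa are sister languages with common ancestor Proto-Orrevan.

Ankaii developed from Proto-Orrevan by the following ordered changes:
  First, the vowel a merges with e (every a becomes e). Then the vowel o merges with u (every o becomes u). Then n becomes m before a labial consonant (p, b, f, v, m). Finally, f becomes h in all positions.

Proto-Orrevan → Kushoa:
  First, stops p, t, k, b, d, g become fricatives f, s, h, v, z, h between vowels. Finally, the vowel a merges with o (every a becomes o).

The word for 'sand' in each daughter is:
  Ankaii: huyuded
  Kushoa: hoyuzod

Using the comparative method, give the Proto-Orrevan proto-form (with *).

Position 5: Ankaii has d, Kushoa has z. Ankaii preserves d here (none of its changes turn any other segment into d), so the proto-segment is *d.
Position 6: Ankaii has e, Kushoa has o. Taking the neighbouring segments as reconstructed: Ankaii e could go back to *a or *e; Kushoa o could go back to *a or *o — the one source consistent with every daughter is *a.
Position 2: Ankaii has u, Kushoa has o. Taking the neighbouring segments as reconstructed: Ankaii u could go back to *o or *u; Kushoa o could go back to *a or *o — the one source consistent with every daughter is *o.
The remaining positions agree across the daughters. Check the candidate against every language:
Ankaii: *hoyudad
  hoyudad → hoyuded   [vowel merger]
  hoyuded → huyuded   [vowel merger]
  huyuded (rule 3 does not apply)
  huyuded (rule 4 does not apply)
  giving Ankaii huyuded.
Kushoa: *hoyudad > hoyuzad > hoyuzod  (by intervocalic lenition, vowel merger)
No other proto-form is consistent with every reflex, so the reconstruction is *hoyudad.

*hoyudad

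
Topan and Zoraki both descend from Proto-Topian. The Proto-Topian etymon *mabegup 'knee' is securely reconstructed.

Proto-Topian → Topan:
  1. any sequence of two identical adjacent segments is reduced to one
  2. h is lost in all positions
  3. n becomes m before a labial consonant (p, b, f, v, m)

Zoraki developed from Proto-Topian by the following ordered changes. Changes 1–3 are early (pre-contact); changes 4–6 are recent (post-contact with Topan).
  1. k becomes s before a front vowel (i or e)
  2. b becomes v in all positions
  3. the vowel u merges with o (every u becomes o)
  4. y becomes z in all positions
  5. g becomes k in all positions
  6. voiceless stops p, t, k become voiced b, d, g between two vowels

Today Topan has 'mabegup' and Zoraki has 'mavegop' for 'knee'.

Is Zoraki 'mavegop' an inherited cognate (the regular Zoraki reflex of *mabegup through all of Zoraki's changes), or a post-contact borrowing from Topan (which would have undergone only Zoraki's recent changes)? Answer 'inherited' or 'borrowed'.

If inherited, *mabegup would pass through all of Zoraki's changes:
Zoraki: start from *mabegup.
  rule 1: no change — mabegup
  rule 2 (unconditioned shift): mabegup → mavegup
  rule 3 (vowel merger): mavegup → mavegop
  rule 4: no change — mavegop
  rule 5 (unconditioned shift): mavegop → mavekop
  rule 6 (intervocalic voicing): mavekop → mavegop
  ⇒ Zoraki mavegop
If borrowed from Topan 'mabegup' after the early changes, it would undergo only the recent ones:
  rule 4 (unconditioned shift): no change (mabegup)
  rule 5 (unconditioned shift): mabegup → mabekup
  rule 6 (intervocalic voicing): mabekup → mabegup
  ⇒ as a loan: mabegup
Zoraki 'mavegop' matches the inherited outcome exactly, so it is an inherited cognate, not a loan.

inherited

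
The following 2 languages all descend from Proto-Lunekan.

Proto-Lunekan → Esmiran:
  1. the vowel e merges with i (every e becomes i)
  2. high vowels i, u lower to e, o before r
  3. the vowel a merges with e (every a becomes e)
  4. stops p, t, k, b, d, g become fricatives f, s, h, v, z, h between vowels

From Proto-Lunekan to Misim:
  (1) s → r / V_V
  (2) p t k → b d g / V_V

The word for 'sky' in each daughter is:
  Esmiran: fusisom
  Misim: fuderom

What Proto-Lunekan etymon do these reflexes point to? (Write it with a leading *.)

Position 5: Esmiran has s, Misim has r. Taking the neighbouring segments as reconstructed: Esmiran s could go back to *t or *s; Misim r could go back to *s or *r — the one source consistent with every daughter is *s.
Position 4: Esmiran has i, Misim has e. Misim preserves e here (none of its changes turn any other segment into e), so the proto-segment is *e.
Verify the candidate proto-form against each daughter:
Esmiran: *futesom
  futesom → futisom   [vowel merger]
  futisom (rule 2 does not apply)
  futisom (rule 3 does not apply)
  futisom → fusisom   [intervocalic lenition]
  giving Esmiran fusisom.
Misim: *futesom > futerom > fuderom  (by rhotacism, intervocalic voicing)
*futesom is the unique common source.

*futesom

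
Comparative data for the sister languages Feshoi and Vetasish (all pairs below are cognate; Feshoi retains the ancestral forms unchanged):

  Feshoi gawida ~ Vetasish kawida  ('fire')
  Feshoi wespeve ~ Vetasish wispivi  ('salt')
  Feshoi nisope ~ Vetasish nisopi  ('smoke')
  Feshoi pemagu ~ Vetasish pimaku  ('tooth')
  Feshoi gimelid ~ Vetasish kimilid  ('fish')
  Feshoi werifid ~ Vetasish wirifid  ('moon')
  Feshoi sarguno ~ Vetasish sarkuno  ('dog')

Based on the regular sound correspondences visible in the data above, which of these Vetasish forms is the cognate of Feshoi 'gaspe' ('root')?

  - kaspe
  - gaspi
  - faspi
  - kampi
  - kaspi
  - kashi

gawida ~ kawida — Feshoi g corresponds to Vetasish k word-initially before a back vowel.
wespeve ~ wispivi, nisope ~ nisopi — Feshoi e corresponds to Vetasish i word-finally.
Applying these to Feshoi 'gaspe':
  gaspe → kaspe   (g→k word-initially before a back vowel)
  kaspe → kaspi   (e→i word-finally)
So the Vetasish cognate is 'kaspi'.

kaspi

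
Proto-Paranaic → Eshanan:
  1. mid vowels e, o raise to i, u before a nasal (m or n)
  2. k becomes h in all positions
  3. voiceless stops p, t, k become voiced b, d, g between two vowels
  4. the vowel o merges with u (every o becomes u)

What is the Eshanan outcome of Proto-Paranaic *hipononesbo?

Eshanan: *hipononesbo
  hipononesbo → hipununesbo   [pre-nasal raising]
  hipununesbo (rule 2 does not apply)
  hipununesbo → hibununesbo   [intervocalic voicing]
  hibununesbo → hibununesbu   [vowel merger]
  giving Eshanan hibununesbu.

hibununesbu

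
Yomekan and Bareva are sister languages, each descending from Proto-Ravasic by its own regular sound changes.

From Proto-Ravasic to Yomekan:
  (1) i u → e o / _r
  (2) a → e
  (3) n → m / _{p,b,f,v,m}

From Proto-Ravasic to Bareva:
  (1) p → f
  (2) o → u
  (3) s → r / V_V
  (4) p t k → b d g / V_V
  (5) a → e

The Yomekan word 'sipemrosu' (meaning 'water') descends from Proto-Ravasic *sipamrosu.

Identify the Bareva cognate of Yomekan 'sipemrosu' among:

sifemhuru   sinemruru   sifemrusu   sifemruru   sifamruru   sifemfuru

sifemruru

Bareva: *sipamrosu > sifamrosu > sifamrusu > sifamruru > sifemruru  (by unconditioned shift, vowel merger, rhotacism, vowel merger)
Only 'sifemruru' matches the regular Bareva development of *sipamrosu.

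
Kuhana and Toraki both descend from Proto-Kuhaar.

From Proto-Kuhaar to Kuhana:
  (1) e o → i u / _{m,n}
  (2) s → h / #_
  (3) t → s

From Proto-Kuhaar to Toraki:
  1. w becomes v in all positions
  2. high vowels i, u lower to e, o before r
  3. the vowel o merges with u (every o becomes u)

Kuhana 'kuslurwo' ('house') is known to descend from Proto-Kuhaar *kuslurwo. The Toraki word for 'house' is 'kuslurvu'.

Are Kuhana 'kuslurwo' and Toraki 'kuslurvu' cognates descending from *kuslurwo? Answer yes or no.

Derive the expected Toraki reflex of *kuslurwo:
Toraki: *kuslurwo
  kuslurwo → kuslurvo   [unconditioned shift]
  kuslurvo → kuslorvo   [pre-rhotic lowering]
  kuslorvo → kuslurvu   [vowel merger]
  giving Toraki kuslurvu.
Toraki 'kuslurvu' matches the regular reflex exactly, so the pair is cognate.

yes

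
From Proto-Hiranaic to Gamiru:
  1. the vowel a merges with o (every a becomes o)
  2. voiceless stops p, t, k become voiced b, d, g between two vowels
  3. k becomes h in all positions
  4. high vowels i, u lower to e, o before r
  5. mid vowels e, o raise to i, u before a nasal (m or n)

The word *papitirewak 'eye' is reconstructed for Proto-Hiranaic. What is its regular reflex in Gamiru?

pobiderewoh

Gamiru: start from *papitirewak.
  rule 1 (vowel merger): papitirewak → popitirewok
  rule 2 (intervocalic voicing): popitirewok → pobidirewok
  rule 3 (unconditioned shift): pobidirewok → pobidirewoh
  rule 4 (pre-rhotic lowering): pobidirewoh → pobiderewoh
  rule 5: no change — pobiderewoh
  ⇒ Gamiru pobiderewoh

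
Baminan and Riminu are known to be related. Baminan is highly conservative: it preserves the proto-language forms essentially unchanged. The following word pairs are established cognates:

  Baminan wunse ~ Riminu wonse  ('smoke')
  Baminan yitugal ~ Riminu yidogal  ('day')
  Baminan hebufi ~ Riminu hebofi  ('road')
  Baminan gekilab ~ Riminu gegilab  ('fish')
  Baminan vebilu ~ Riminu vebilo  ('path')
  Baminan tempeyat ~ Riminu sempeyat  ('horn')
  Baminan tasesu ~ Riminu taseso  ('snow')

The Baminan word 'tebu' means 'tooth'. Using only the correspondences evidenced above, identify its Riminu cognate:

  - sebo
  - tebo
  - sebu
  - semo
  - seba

tempeyat ~ sempeyat — Baminan t corresponds to Riminu s word-initially before a front vowel.
vebilu ~ vebilo, tasesu ~ taseso — Baminan u corresponds to Riminu o word-finally.
Applying these to Baminan 'tebu':
  tebu → sebu   (t→s word-initially before a front vowel)
  sebu → sebo   (u→o word-finally)
So the Riminu cognate is 'sebo'.

sebo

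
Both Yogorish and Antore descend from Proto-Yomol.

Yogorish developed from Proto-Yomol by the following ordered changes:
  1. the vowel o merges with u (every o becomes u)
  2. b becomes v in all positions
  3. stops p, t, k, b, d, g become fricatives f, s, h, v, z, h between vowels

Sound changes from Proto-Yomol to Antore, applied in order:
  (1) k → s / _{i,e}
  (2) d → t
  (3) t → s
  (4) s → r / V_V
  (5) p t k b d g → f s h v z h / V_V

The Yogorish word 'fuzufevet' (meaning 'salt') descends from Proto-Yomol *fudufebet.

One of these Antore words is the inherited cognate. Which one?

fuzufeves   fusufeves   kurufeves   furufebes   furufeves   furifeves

furufeves

Antore: *fudufebet > futufebet > fusufebes > furufebes > furufeves  (by unconditioned shift, unconditioned shift, rhotacism, intervocalic lenition)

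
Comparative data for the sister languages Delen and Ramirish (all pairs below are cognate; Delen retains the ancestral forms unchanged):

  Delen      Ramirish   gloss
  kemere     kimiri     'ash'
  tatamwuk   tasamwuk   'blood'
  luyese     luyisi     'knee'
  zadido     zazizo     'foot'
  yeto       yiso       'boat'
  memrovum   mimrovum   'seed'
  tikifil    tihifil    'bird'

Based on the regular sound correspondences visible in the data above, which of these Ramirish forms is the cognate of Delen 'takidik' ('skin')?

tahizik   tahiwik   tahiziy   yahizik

tikifil ~ tihifil — Delen k corresponds to Ramirish h between vowels (before a front vowel).
zadido ~ zazizo — Delen d corresponds to Ramirish z between vowels (before a front vowel).
Applying these to Delen 'takidik':
  takidik → tahidik   (k→h between vowels (before a front vowel))
  tahidik → tahizik   (d→z between vowels (before a front vowel))
So the Ramirish cognate is 'tahizik'.

tahizik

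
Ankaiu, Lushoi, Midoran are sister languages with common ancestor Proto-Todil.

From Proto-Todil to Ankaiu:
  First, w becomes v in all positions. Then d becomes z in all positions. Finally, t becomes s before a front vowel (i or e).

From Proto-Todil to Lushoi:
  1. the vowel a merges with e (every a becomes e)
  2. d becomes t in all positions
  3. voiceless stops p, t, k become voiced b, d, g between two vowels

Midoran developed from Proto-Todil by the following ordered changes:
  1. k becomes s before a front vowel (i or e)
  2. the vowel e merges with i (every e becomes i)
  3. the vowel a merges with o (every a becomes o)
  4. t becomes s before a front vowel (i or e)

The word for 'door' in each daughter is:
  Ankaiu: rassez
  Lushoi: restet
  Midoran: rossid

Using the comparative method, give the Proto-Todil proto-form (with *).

*rasted

Position 5: Ankaiu has e, Lushoi has e, Midoran has i. Ankaiu preserves e here (none of its changes turn any other segment into e), so the proto-segment is *e.
Position 4: Ankaiu has s, Lushoi has t, Midoran has s. Taking the neighbouring segments as reconstructed: Ankaiu s could go back to *t or *s; Lushoi t could go back to *t or *d; Midoran s could go back to *t or *k or *s — the one source consistent with every daughter is *t.
This points to *rasted. Verify forward in each daughter:
Ankaiu: start from *rasted.
  rule 1: no change — rasted
  rule 2 (unconditioned shift): rasted → rastez
  rule 3 (palatalisation): rastez → rassez
  ⇒ Ankaiu rassez
Lushoi: *rasted
  rasted → rested   [vowel merger]
  rested → restet   [unconditioned shift]
  restet (rule 3 does not apply)
  giving Lushoi restet.
Midoran: *rasted
  rasted (rule 1 does not apply)
  rasted → rastid   [vowel merger]
  rastid → rostid   [vowel merger]
  rostid → rossid   [palatalisation]
  giving Midoran rossid.
No other proto-form is consistent with every reflex, so the reconstruction is *rasted.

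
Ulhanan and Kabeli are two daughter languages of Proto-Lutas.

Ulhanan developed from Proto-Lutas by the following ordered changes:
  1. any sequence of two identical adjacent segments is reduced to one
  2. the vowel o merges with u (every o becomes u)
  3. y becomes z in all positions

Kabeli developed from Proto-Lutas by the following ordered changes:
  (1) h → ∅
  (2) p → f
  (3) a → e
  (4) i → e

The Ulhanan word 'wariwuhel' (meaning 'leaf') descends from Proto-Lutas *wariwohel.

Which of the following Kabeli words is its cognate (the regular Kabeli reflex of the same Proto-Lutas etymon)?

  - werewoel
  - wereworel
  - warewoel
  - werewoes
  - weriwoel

werewoel

Kabeli: *wariwohel > wariwoel > weriwoel > werewoel  (by h-loss, vowel merger, vowel merger)
Only 'werewoel' matches the regular Kabeli development of *wariwohel.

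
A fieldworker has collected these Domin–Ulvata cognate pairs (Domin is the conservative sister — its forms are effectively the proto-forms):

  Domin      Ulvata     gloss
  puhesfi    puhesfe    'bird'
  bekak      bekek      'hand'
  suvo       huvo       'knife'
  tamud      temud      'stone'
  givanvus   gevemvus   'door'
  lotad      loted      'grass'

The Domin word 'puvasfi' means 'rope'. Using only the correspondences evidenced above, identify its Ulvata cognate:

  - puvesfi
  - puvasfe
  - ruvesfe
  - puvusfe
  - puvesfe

bekak ~ bekek, lotad ~ loted — Domin a corresponds to Ulvata e after a consonant, before a consonant other than r, m, n, p, b, f, v.
puhesfi ~ puhesfe — Domin i corresponds to Ulvata e word-finally.
Applying these to Domin 'puvasfi':
  puvasfi → puvesfi   (a→e after a consonant, before a consonant other than r, m, n, p, b, f, v)
  puvesfi → puvesfe   (i→e word-finally)
So the Ulvata cognate is 'puvesfe'.

puvesfe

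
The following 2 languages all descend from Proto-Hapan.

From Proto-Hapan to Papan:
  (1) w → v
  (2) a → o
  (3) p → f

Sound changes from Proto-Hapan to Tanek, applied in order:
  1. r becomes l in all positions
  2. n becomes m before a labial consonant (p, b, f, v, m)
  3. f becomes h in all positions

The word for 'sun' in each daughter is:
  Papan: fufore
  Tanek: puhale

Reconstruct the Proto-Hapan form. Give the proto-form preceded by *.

Position 3: Papan has f, Tanek has h. Taking the neighbouring segments as reconstructed: Papan f could go back to *p or *f; Tanek h could go back to *f or *h — the one source consistent with every daughter is *f.
Position 4: Papan has o, Tanek has a. Tanek preserves a here (none of its changes turn any other segment into a), so the proto-segment is *a.
Position 5: Papan has r, Tanek has l. Papan preserves r here (none of its changes turn any other segment into r), so the proto-segment is *r.
This points to *pufare. Verify forward in each daughter:
Papan: *pufare
  pufare (rule 1 does not apply)
  pufare → pufore   [vowel merger]
  pufore → fufore   [unconditioned shift]
  giving Papan fufore.
Tanek: start from *pufare.
  rule 1 (unconditioned shift): pufare → pufale
  rule 2: no change — pufale
  rule 3 (unconditioned shift): pufale → puhale
  ⇒ Tanek puhale
Only *pufare yields all of Papan fufore, Tanek puhale.

*pufare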